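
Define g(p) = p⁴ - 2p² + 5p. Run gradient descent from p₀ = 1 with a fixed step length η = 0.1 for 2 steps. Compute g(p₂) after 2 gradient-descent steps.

g′(p) = 4p³ - 4p + 5
p₁ = 1 − 0.1·5 = 0.5
p₂ = 0.5 − 0.1·3.5 = 0.15
g(0.15) = 0.70550625

0.70550625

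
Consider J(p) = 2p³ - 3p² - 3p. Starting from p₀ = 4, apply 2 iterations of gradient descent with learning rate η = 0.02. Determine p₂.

2.170672

J′(p) = 6p² - 6p - 3
p₁ = 4 − 0.02·69 = 2.62
p₂ = 2.62 − 0.02·22.4664 = 2.170672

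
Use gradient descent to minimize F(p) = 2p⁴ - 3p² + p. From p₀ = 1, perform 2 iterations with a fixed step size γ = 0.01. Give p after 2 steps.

F′(p) = 8p³ - 6p + 1
Step 1: F′(1) = 3; p₁ = 1 − 0.01·3 = 0.97
Step 2: F′(0.97) = 2.481384; p₂ = 0.97 − 0.01·2.481384 = 0.94518616

0.94518616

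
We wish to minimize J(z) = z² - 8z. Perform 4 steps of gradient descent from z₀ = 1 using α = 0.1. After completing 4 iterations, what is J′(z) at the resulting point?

J′(z) = 2z - 8
Step 1: J′(1) = -6; z₁ = 1 − 0.1·(-6) = 1.6
Step 2: J′(1.6) = -4.8; z₂ = 1.6 − 0.1·(-4.8) = 2.08
Step 3: J′(2.08) = -3.84; z₃ = 2.08 − 0.1·(-3.84) = 2.464
Step 4: J′(2.464) = -3.072; z₄ = 2.464 − 0.1·(-3.072) = 2.7712
J′(z) at (2.7712) = -2.4576

-2.4576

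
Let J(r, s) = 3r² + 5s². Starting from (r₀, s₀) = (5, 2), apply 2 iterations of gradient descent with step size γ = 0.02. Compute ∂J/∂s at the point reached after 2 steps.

12.8

∇J = (6r, 10s)
Step 1: at (5, 2), ∇J = (30, 20) → (5, 2) − 0.02·(30, 20) = (4.4, 1.6)
Step 2: at (4.4, 1.6), ∇J = (26.4, 16) → (4.4, 1.6) − 0.02·(26.4, 16) = (3.872, 1.28)
∂J/∂s at (3.872, 1.28) = 12.8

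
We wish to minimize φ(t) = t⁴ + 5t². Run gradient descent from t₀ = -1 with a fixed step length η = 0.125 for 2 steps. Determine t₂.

-0.3984375

φ′(t) = 4t³ + 10t
Step 1: φ′(-1) = -14; t₁ = -1 − 0.125·(-14) = 0.75
Step 2: φ′(0.75) = 9.1875; t₂ = 0.75 − 0.125·9.1875 = -0.3984375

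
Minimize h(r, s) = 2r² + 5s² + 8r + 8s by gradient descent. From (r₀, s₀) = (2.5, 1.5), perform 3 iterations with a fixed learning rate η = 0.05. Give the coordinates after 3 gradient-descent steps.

(0.304, -0.5125)

∇h = (4r + 8, 10s + 8)
Step 1: at (2.5, 1.5), ∇h = (18, 23) → (2.5, 1.5) − 0.05·(18, 23) = (1.6, 0.35)
Step 2: at (1.6, 0.35), ∇h = (14.4, 11.5) → (1.6, 0.35) − 0.05·(14.4, 11.5) = (0.88, -0.225)
Step 3: at (0.88, -0.225), ∇h = (11.52, 5.75) → (0.88, -0.225) − 0.05·(11.52, 5.75) = (0.304, -0.5125)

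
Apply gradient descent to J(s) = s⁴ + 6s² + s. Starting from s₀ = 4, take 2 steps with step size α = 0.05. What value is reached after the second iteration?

280.215625

J′(s) = 4s³ + 12s + 1
s₁ = 4 − 0.05·305 = -11.25
s₂ = -11.25 − 0.05·(-5829.3125) = 280.215625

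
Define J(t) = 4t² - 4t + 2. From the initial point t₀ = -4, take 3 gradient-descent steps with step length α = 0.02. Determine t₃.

-2.167168

J′(t) = 8t - 4
t₁ = -4 − 0.02·(-36) = -3.28
t₂ = -3.28 − 0.02·(-30.24) = -2.6752
t₃ = -2.6752 − 0.02·(-25.4016) = -2.167168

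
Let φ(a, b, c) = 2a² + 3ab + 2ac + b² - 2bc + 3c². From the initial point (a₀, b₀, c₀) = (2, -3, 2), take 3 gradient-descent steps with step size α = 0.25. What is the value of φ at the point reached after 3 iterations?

∇φ = (4a + 3b + 2c, 3a + 2b - 2c, 2a - 2b + 6c)
Step 1: at (2, -3, 2), ∇φ = (3, -4, 22) → (2, -3, 2) − 0.25·(3, -4, 22) = (1.25, -2, -3.5)
Step 2: at (1.25, -2, -3.5), ∇φ = (-8, 6.75, -14.5) → (1.25, -2, -3.5) − 0.25·(-8, 6.75, -14.5) = (3.25, -3.6875, 0.125)
Step 3: at (3.25, -3.6875, 0.125), ∇φ = (2.1875, 2.125, 14.625) → (3.25, -3.6875, 0.125) − 0.25·(2.1875, 2.125, 14.625) = (2.703125, -4.21875, -3.53125)
φ(2.703125, -4.21875, -3.53125) = -13.2763671875

-13.2763671875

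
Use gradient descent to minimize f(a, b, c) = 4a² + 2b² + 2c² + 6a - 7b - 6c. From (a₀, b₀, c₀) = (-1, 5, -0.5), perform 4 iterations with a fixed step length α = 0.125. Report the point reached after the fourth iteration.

(-0.75, 1.953125, 1.375)

∇f = (8a + 6, 4b - 7, 4c - 6)
Step 1: at (-1, 5, -0.5), ∇f = (-2, 13, -8) → (-1, 5, -0.5) − 0.125·(-2, 13, -8) = (-0.75, 3.375, 0.5)
Step 2: at (-0.75, 3.375, 0.5), ∇f = (0, 6.5, -4) → (-0.75, 3.375, 0.5) − 0.125·(0, 6.5, -4) = (-0.75, 2.5625, 1)
Step 3: at (-0.75, 2.5625, 1), ∇f = (0, 3.25, -2) → (-0.75, 2.5625, 1) − 0.125·(0, 3.25, -2) = (-0.75, 2.15625, 1.25)
Step 4: at (-0.75, 2.15625, 1.25), ∇f = (0, 1.625, -1) → (-0.75, 2.15625, 1.25) − 0.125·(0, 1.625, -1) = (-0.75, 1.953125, 1.375)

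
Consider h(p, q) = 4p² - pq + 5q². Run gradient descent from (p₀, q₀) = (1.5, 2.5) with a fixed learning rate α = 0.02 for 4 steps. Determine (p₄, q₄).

(0.85967256, 1.09421288)

∇h = (8p - q, -p + 10q)
(p₁, q₁) = (1.5, 2.5) − 0.02·(9.5, 23.5) = (1.31, 2.03)
(p₂, q₂) = (1.31, 2.03) − 0.02·(8.45, 18.99) = (1.141, 1.6502)
(p₃, q₃) = (1.141, 1.6502) − 0.02·(7.4778, 15.361) = (0.991444, 1.34298)
(p₄, q₄) = (0.991444, 1.34298) − 0.02·(6.588572, 12.438356) = (0.85967256, 1.09421288)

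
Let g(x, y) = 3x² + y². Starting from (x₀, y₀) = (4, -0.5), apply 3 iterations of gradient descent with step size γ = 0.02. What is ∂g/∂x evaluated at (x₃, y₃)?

∇g = (6x, 2y)
(x₁, y₁) = (4, -0.5) − 0.02·(24, -1) = (3.52, -0.48)
(x₂, y₂) = (3.52, -0.48) − 0.02·(21.12, -0.96) = (3.0976, -0.4608)
(x₃, y₃) = (3.0976, -0.4608) − 0.02·(18.5856, -0.9216) = (2.725888, -0.442368)
∂g/∂x at (2.725888, -0.442368) = 16.355328

16.355328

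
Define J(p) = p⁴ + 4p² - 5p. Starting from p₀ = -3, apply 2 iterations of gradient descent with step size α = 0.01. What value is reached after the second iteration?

-1.27637012

J′(p) = 4p³ + 8p - 5
Step 1: J′(-3) = -137; p₁ = -3 − 0.01·(-137) = -1.63
Step 2: J′(-1.63) = -35.362988; p₂ = -1.63 − 0.01·(-35.362988) = -1.27637012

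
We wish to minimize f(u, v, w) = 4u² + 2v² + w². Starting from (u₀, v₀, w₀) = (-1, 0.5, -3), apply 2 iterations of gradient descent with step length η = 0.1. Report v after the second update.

∇f = (8u, 4v, 2w)
(u₁, v₁, w₁) = (-1, 0.5, -3) − 0.1·(-8, 2, -6) = (-0.2, 0.3, -2.4)
(u₂, v₂, w₂) = (-0.2, 0.3, -2.4) − 0.1·(-1.6, 1.2, -4.8) = (-0.04, 0.18, -1.92)
v = 0.18

0.18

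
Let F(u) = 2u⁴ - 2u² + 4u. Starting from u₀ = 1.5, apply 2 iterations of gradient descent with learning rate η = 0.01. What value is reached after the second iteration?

F′(u) = 8u³ - 4u + 4
Step 1: F′(1.5) = 25; u₁ = 1.5 − 0.01·25 = 1.25
Step 2: F′(1.25) = 14.625; u₂ = 1.25 − 0.01·14.625 = 1.10375

1.10375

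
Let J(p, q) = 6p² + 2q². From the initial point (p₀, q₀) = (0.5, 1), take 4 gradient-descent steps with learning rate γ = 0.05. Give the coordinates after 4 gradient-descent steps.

∇J = (12p, 4q)
(p₁, q₁) = (0.5, 1) − 0.05·(6, 4) = (0.2, 0.8)
(p₂, q₂) = (0.2, 0.8) − 0.05·(2.4, 3.2) = (0.08, 0.64)
(p₃, q₃) = (0.08, 0.64) − 0.05·(0.96, 2.56) = (0.032, 0.512)
(p₄, q₄) = (0.032, 0.512) − 0.05·(0.384, 2.048) = (0.0128, 0.4096)

(0.0128, 0.4096)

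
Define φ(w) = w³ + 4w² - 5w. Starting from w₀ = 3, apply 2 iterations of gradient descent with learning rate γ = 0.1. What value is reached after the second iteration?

φ′(w) = 3w² + 8w - 5
w₁ = 3 − 0.1·46 = -1.6
w₂ = -1.6 − 0.1·(-10.12) = -0.588

-0.588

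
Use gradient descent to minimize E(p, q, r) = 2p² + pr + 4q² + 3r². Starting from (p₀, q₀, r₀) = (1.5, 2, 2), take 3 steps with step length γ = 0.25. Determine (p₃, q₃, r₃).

(-0.203125, -2, -0.4921875)

∇E = (4p + r, 8q, p + 6r)
(p₁, q₁, r₁) = (1.5, 2, 2) − 0.25·(8, 16, 13.5) = (-0.5, -2, -1.375)
(p₂, q₂, r₂) = (-0.5, -2, -1.375) − 0.25·(-3.375, -16, -8.75) = (0.34375, 2, 0.8125)
(p₃, q₃, r₃) = (0.34375, 2, 0.8125) − 0.25·(2.1875, 16, 5.21875) = (-0.203125, -2, -0.4921875)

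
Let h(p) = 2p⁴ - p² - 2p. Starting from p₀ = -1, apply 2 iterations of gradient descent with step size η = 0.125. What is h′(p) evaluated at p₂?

-2.375

h′(p) = 8p³ - 2p - 2
Step 1: h′(-1) = -8; p₁ = -1 − 0.125·(-8) = 0
Step 2: h′(0) = -2; p₂ = 0 − 0.125·(-2) = 0.25
h′(p) at (0.25) = -2.375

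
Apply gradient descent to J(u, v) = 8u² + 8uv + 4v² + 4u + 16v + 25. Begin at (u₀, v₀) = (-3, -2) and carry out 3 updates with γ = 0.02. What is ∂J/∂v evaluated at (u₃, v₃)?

1.2672

∇J = (16u + 8v + 4, 8u + 8v + 16)
Step 1: at (-3, -2), ∇J = (-60, -24) → (-3, -2) − 0.02·(-60, -24) = (-1.8, -1.52)
Step 2: at (-1.8, -1.52), ∇J = (-36.96, -10.56) → (-1.8, -1.52) − 0.02·(-36.96, -10.56) = (-1.0608, -1.3088)
Step 3: at (-1.0608, -1.3088), ∇J = (-23.4432, -2.9568) → (-1.0608, -1.3088) − 0.02·(-23.4432, -2.9568) = (-0.591936, -1.249664)
∂J/∂v at (-0.591936, -1.249664) = 1.2672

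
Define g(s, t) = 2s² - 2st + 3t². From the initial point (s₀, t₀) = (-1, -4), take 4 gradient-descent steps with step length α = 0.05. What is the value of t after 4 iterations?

∇g = (4s - 2t, -2s + 6t)
Step 1: at (-1, -4), ∇g = (4, -22) → (-1, -4) − 0.05·(4, -22) = (-1.2, -2.9)
Step 2: at (-1.2, -2.9), ∇g = (1, -15) → (-1.2, -2.9) − 0.05·(1, -15) = (-1.25, -2.15)
Step 3: at (-1.25, -2.15), ∇g = (-0.7, -10.4) → (-1.25, -2.15) − 0.05·(-0.7, -10.4) = (-1.215, -1.63)
Step 4: at (-1.215, -1.63), ∇g = (-1.6, -7.35) → (-1.215, -1.63) − 0.05·(-1.6, -7.35) = (-1.135, -1.2625)
t = -1.2625

-1.2625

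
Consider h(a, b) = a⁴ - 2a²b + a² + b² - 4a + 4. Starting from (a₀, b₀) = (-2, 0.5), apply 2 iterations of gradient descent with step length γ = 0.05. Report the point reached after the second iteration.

(-0.0124, 0.769)

∇h = (4a³ - 4ab + 2a - 4, -2a² + 2b)
Step 1: at (-2, 0.5), ∇h = (-36, -7) → (-2, 0.5) − 0.05·(-36, -7) = (-0.2, 0.85)
Step 2: at (-0.2, 0.85), ∇h = (-3.752, 1.62) → (-0.2, 0.85) − 0.05·(-3.752, 1.62) = (-0.0124, 0.769)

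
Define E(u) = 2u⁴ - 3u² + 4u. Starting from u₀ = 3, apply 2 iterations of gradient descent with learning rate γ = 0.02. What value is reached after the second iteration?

-1.06482176

E′(u) = 8u³ - 6u + 4
u₁ = 3 − 0.02·202 = -1.04
u₂ = -1.04 − 0.02·1.241088 = -1.06482176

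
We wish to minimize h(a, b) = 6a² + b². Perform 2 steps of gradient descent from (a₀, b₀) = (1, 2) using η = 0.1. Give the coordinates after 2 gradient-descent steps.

(0.04, 1.28)

∇h = (12a, 2b)
Step 1: at (1, 2), ∇h = (12, 4) → (1, 2) − 0.1·(12, 4) = (-0.2, 1.6)
Step 2: at (-0.2, 1.6), ∇h = (-2.4, 3.2) → (-0.2, 1.6) − 0.1·(-2.4, 3.2) = (0.04, 1.28)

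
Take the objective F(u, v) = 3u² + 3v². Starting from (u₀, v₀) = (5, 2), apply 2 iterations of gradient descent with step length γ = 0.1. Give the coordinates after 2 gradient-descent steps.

(0.8, 0.32)

∇F = (6u, 6v)
Step 1: at (5, 2), ∇F = (30, 12) → (5, 2) − 0.1·(30, 12) = (2, 0.8)
Step 2: at (2, 0.8), ∇F = (12, 4.8) → (2, 0.8) − 0.1·(12, 4.8) = (0.8, 0.32)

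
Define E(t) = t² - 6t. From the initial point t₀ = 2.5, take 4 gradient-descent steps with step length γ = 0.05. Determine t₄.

2.67195

E′(t) = 2t - 6
Step 1: E′(2.5) = -1; t₁ = 2.5 − 0.05·(-1) = 2.55
Step 2: E′(2.55) = -0.9; t₂ = 2.55 − 0.05·(-0.9) = 2.595
Step 3: E′(2.595) = -0.81; t₃ = 2.595 − 0.05·(-0.81) = 2.6355
Step 4: E′(2.6355) = -0.729; t₄ = 2.6355 − 0.05·(-0.729) = 2.67195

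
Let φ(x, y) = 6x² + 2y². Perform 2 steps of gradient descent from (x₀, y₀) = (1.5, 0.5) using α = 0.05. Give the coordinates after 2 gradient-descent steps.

∇φ = (12x, 4y)
Step 1: at (1.5, 0.5), ∇φ = (18, 2) → (1.5, 0.5) − 0.05·(18, 2) = (0.6, 0.4)
Step 2: at (0.6, 0.4), ∇φ = (7.2, 1.6) → (0.6, 0.4) − 0.05·(7.2, 1.6) = (0.24, 0.32)

(0.24, 0.32)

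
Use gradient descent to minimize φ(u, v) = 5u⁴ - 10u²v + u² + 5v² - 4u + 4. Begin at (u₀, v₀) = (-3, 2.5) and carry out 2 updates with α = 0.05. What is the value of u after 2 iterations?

-4799.75

∇φ = (20u³ - 20uv + 2u - 4, -10u² + 10v)
(u₁, v₁) = (-3, 2.5) − 0.05·(-400, -65) = (17, 5.75)
(u₂, v₂) = (17, 5.75) − 0.05·(96335, -2832.5) = (-4799.75, 147.375)
u = -4799.75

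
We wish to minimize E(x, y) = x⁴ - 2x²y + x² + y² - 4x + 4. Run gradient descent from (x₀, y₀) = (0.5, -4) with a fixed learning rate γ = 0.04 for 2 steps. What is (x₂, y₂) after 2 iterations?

∇E = (4x³ - 4xy + 2x - 4, -2x² + 2y)
Step 1: at (0.5, -4), ∇E = (5.5, -8.5) → (0.5, -4) − 0.04·(5.5, -8.5) = (0.28, -3.66)
Step 2: at (0.28, -3.66), ∇E = (0.747008, -7.4768) → (0.28, -3.66) − 0.04·(0.747008, -7.4768) = (0.25011968, -3.360928)

(0.25011968, -3.360928)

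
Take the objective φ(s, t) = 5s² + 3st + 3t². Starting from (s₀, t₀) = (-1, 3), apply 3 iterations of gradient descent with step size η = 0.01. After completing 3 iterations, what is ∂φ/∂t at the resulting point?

∇φ = (10s + 3t, 3s + 6t)
Step 1: at (-1, 3), ∇φ = (-1, 15) → (-1, 3) − 0.01·(-1, 15) = (-0.99, 2.85)
Step 2: at (-0.99, 2.85), ∇φ = (-1.35, 14.13) → (-0.99, 2.85) − 0.01·(-1.35, 14.13) = (-0.9765, 2.7087)
Step 3: at (-0.9765, 2.7087), ∇φ = (-1.6389, 13.3227) → (-0.9765, 2.7087) − 0.01·(-1.6389, 13.3227) = (-0.960111, 2.575473)
∂φ/∂t at (-0.960111, 2.575473) = 12.572505

12.572505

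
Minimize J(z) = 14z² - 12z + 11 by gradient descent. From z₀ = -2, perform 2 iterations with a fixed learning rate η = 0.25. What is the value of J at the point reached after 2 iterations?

107021

J′(z) = 28z - 12
Step 1: J′(-2) = -68; z₁ = -2 − 0.25·(-68) = 15
Step 2: J′(15) = 408; z₂ = 15 − 0.25·408 = -87
J(-87) = 107021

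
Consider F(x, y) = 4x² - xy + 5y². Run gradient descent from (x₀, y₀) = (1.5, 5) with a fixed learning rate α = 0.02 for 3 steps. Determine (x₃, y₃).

(1.092344, 2.62542)

∇F = (8x - y, -x + 10y)
Step 1: at (1.5, 5), ∇F = (7, 48.5) → (1.5, 5) − 0.02·(7, 48.5) = (1.36, 4.03)
Step 2: at (1.36, 4.03), ∇F = (6.85, 38.94) → (1.36, 4.03) − 0.02·(6.85, 38.94) = (1.223, 3.2512)
Step 3: at (1.223, 3.2512), ∇F = (6.5328, 31.289) → (1.223, 3.2512) − 0.02·(6.5328, 31.289) = (1.092344, 2.62542)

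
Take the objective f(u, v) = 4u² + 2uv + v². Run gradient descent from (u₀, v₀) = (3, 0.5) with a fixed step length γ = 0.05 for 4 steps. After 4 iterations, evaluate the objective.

∇f = (8u + 2v, 2u + 2v)
Step 1: at (3, 0.5), ∇f = (25, 7) → (3, 0.5) − 0.05·(25, 7) = (1.75, 0.15)
Step 2: at (1.75, 0.15), ∇f = (14.3, 3.8) → (1.75, 0.15) − 0.05·(14.3, 3.8) = (1.035, -0.04)
Step 3: at (1.035, -0.04), ∇f = (8.2, 1.99) → (1.035, -0.04) − 0.05·(8.2, 1.99) = (0.625, -0.1395)
Step 4: at (0.625, -0.1395), ∇f = (4.721, 0.971) → (0.625, -0.1395) − 0.05·(4.721, 0.971) = (0.38895, -0.18805)
f(0.38895, -0.18805) = 0.4942071175

0.4942071175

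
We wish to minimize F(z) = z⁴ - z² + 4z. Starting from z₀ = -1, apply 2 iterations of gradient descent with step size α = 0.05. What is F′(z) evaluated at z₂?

0.301964481312

F′(z) = 4z³ - 2z + 4
Step 1: F′(-1) = 2; z₁ = -1 − 0.05·2 = -1.1
Step 2: F′(-1.1) = 0.876; z₂ = -1.1 − 0.05·0.876 = -1.1438
F′(z) at (-1.1438) = 0.301964481312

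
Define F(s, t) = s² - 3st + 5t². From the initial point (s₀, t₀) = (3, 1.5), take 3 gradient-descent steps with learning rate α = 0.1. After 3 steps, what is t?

∇F = (2s - 3t, -3s + 10t)
Step 1: at (3, 1.5), ∇F = (1.5, 6) → (3, 1.5) − 0.1·(1.5, 6) = (2.85, 0.9)
Step 2: at (2.85, 0.9), ∇F = (3, 0.45) → (2.85, 0.9) − 0.1·(3, 0.45) = (2.55, 0.855)
Step 3: at (2.55, 0.855), ∇F = (2.535, 0.9) → (2.55, 0.855) − 0.1·(2.535, 0.9) = (2.2965, 0.765)
t = 0.765

0.765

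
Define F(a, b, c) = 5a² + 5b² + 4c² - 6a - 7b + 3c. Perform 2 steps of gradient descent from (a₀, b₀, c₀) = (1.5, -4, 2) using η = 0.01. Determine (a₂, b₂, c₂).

(1.329, -3.107, 1.6352)

∇F = (10a - 6, 10b - 7, 8c + 3)
(a₁, b₁, c₁) = (1.5, -4, 2) − 0.01·(9, -47, 19) = (1.41, -3.53, 1.81)
(a₂, b₂, c₂) = (1.41, -3.53, 1.81) − 0.01·(8.1, -42.3, 17.48) = (1.329, -3.107, 1.6352)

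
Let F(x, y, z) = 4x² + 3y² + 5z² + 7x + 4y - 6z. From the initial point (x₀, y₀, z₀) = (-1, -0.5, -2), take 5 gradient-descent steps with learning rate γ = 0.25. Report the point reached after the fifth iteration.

∇F = (8x + 7, 6y + 4, 10z - 6)
(x₁, y₁, z₁) = (-1, -0.5, -2) − 0.25·(-1, 1, -26) = (-0.75, -0.75, 4.5)
(x₂, y₂, z₂) = (-0.75, -0.75, 4.5) − 0.25·(1, -0.5, 39) = (-1, -0.625, -5.25)
(x₃, y₃, z₃) = (-1, -0.625, -5.25) − 0.25·(-1, 0.25, -58.5) = (-0.75, -0.6875, 9.375)
(x₄, y₄, z₄) = (-0.75, -0.6875, 9.375) − 0.25·(1, -0.125, 87.75) = (-1, -0.65625, -12.5625)
(x₅, y₅, z₅) = (-1, -0.65625, -12.5625) − 0.25·(-1, 0.0625, -131.625) = (-0.75, -0.671875, 20.34375)

(-0.75, -0.671875, 20.34375)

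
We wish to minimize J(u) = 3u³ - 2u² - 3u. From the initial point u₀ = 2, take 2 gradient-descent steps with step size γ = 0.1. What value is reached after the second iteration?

-0.625

J′(u) = 9u² - 4u - 3
Step 1: J′(2) = 25; u₁ = 2 − 0.1·25 = -0.5
Step 2: J′(-0.5) = 1.25; u₂ = -0.5 − 0.1·1.25 = -0.625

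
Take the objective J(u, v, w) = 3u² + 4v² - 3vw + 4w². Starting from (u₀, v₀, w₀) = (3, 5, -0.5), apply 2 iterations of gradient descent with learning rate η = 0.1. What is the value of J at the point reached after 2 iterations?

∇J = (6u, 8v - 3w, -3v + 8w)
(u₁, v₁, w₁) = (3, 5, -0.5) − 0.1·(18, 41.5, -19) = (1.2, 0.85, 1.4)
(u₂, v₂, w₂) = (1.2, 0.85, 1.4) − 0.1·(7.2, 2.6, 8.65) = (0.48, 0.59, 0.535)
J(0.48, 0.59, 0.535) = 2.28155

2.28155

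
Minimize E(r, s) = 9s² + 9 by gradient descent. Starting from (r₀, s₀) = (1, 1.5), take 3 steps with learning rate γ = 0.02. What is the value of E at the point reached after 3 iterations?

10.391569403904

∇E = (0, 18s)
Step 1: at (1, 1.5), ∇E = (0, 27) → (1, 1.5) − 0.02·(0, 27) = (1, 0.96)
Step 2: at (1, 0.96), ∇E = (0, 17.28) → (1, 0.96) − 0.02·(0, 17.28) = (1, 0.6144)
Step 3: at (1, 0.6144), ∇E = (0, 11.0592) → (1, 0.6144) − 0.02·(0, 11.0592) = (1, 0.393216)
E(1, 0.393216) = 10.391569403904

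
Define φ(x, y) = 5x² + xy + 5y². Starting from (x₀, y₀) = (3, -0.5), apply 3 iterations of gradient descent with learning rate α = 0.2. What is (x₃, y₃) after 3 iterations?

(-3.056, -1.264)

∇φ = (10x + y, x + 10y)
(x₁, y₁) = (3, -0.5) − 0.2·(29.5, -2) = (-2.9, -0.1)
(x₂, y₂) = (-2.9, -0.1) − 0.2·(-29.1, -3.9) = (2.92, 0.68)
(x₃, y₃) = (2.92, 0.68) − 0.2·(29.88, 9.72) = (-3.056, -1.264)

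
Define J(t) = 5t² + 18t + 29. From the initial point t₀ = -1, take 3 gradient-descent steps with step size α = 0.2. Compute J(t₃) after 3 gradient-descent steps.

J′(t) = 10t + 18
Step 1: J′(-1) = 8; t₁ = -1 − 0.2·8 = -2.6
Step 2: J′(-2.6) = -8; t₂ = -2.6 − 0.2·(-8) = -1
Step 3: J′(-1) = 8; t₃ = -1 − 0.2·8 = -2.6
J(-2.6) = 16

16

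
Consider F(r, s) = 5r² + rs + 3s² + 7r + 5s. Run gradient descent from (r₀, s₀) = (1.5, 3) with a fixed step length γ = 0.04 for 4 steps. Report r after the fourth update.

∇F = (10r + s + 7, r + 6s + 5)
Step 1: at (1.5, 3), ∇F = (25, 24.5) → (1.5, 3) − 0.04·(25, 24.5) = (0.5, 2.02)
Step 2: at (0.5, 2.02), ∇F = (14.02, 17.62) → (0.5, 2.02) − 0.04·(14.02, 17.62) = (-0.0608, 1.3152)
Step 3: at (-0.0608, 1.3152), ∇F = (7.7072, 12.8304) → (-0.0608, 1.3152) − 0.04·(7.7072, 12.8304) = (-0.369088, 0.801984)
Step 4: at (-0.369088, 0.801984), ∇F = (4.111104, 9.442816) → (-0.369088, 0.801984) − 0.04·(4.111104, 9.442816) = (-0.53353216, 0.42427136)
r = -0.53353216

-0.53353216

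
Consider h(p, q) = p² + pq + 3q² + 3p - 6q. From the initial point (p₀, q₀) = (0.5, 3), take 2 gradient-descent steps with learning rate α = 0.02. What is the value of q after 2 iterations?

2.5328

∇h = (2p + q + 3, p + 6q - 6)
Step 1: at (0.5, 3), ∇h = (7, 12.5) → (0.5, 3) − 0.02·(7, 12.5) = (0.36, 2.75)
Step 2: at (0.36, 2.75), ∇h = (6.47, 10.86) → (0.36, 2.75) − 0.02·(6.47, 10.86) = (0.2306, 2.5328)
q = 2.5328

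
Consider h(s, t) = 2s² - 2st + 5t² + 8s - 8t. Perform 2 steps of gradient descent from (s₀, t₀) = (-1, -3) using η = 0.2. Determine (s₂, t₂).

(-0.52, -3.8)

∇h = (4s - 2t + 8, -2s + 10t - 8)
(s₁, t₁) = (-1, -3) − 0.2·(10, -36) = (-3, 4.2)
(s₂, t₂) = (-3, 4.2) − 0.2·(-12.4, 40) = (-0.52, -3.8)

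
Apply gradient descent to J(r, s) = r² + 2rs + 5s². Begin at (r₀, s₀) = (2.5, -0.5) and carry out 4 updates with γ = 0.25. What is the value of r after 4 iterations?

∇J = (2r + 2s, 2r + 10s)
(r₁, s₁) = (2.5, -0.5) − 0.25·(4, 0) = (1.5, -0.5)
(r₂, s₂) = (1.5, -0.5) − 0.25·(2, -2) = (1, 0)
(r₃, s₃) = (1, 0) − 0.25·(2, 2) = (0.5, -0.5)
(r₄, s₄) = (0.5, -0.5) − 0.25·(0, -4) = (0.5, 0.5)
r = 0.5

0.5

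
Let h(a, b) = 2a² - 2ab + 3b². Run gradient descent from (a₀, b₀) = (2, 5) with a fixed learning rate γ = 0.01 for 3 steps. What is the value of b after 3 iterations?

∇h = (4a - 2b, -2a + 6b)
Step 1: at (2, 5), ∇h = (-2, 26) → (2, 5) − 0.01·(-2, 26) = (2.02, 4.74)
Step 2: at (2.02, 4.74), ∇h = (-1.4, 24.4) → (2.02, 4.74) − 0.01·(-1.4, 24.4) = (2.034, 4.496)
Step 3: at (2.034, 4.496), ∇h = (-0.856, 22.908) → (2.034, 4.496) − 0.01·(-0.856, 22.908) = (2.04256, 4.26692)
b = 4.26692

4.26692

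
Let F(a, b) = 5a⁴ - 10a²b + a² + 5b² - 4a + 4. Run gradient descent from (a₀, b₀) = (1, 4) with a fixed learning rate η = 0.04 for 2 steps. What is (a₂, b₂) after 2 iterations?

∇F = (20a³ - 20ab + 2a - 4, -10a² + 10b)
Step 1: at (1, 4), ∇F = (-62, 30) → (1, 4) − 0.04·(-62, 30) = (3.48, 2.8)
Step 2: at (3.48, 2.8), ∇F = (650.96384, -93.104) → (3.48, 2.8) − 0.04·(650.96384, -93.104) = (-22.5585536, 6.52416)

(-22.5585536, 6.52416)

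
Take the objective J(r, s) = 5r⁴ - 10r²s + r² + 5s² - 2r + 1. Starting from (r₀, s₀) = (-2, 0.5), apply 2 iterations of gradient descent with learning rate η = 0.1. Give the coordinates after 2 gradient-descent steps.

(-3889.672, 158.76)

∇J = (20r³ - 20rs + 2r - 2, -10r² + 10s)
(r₁, s₁) = (-2, 0.5) − 0.1·(-146, -35) = (12.6, 4)
(r₂, s₂) = (12.6, 4) − 0.1·(39022.72, -1547.6) = (-3889.672, 158.76)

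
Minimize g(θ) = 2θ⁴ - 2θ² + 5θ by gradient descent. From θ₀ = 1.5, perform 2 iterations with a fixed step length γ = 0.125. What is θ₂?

2.109375

g′(θ) = 8θ³ - 4θ + 5
θ₁ = 1.5 − 0.125·26 = -1.75
θ₂ = -1.75 − 0.125·(-30.875) = 2.109375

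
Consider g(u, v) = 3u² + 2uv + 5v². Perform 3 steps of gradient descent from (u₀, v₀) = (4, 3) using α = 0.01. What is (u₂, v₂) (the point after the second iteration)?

∇g = (6u + 2v, 2u + 10v)
Step 1: at (4, 3), ∇g = (30, 38) → (4, 3) − 0.01·(30, 38) = (3.7, 2.62)
Step 2: at (3.7, 2.62), ∇g = (27.44, 33.6) → (3.7, 2.62) − 0.01·(27.44, 33.6) = (3.4256, 2.284)

(3.4256, 2.284)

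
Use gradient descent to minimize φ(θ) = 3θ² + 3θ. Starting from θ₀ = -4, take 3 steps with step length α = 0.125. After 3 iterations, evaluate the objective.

φ′(θ) = 6θ + 3
Step 1: φ′(-4) = -21; θ₁ = -4 − 0.125·(-21) = -1.375
Step 2: φ′(-1.375) = -5.25; θ₂ = -1.375 − 0.125·(-5.25) = -0.71875
Step 3: φ′(-0.71875) = -1.3125; θ₃ = -0.71875 − 0.125·(-1.3125) = -0.5546875
φ(-0.5546875) = -0.74102783203125

-0.74102783203125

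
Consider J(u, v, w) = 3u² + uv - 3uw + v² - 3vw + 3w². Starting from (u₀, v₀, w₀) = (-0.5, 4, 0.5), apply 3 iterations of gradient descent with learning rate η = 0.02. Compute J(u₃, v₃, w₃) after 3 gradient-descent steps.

∇J = (6u + v - 3w, u + 2v - 3w, -3u - 3v + 6w)
Step 1: at (-0.5, 4, 0.5), ∇J = (-0.5, 6, -7.5) → (-0.5, 4, 0.5) − 0.02·(-0.5, 6, -7.5) = (-0.49, 3.88, 0.65)
Step 2: at (-0.49, 3.88, 0.65), ∇J = (-1.01, 5.32, -6.27) → (-0.49, 3.88, 0.65) − 0.02·(-1.01, 5.32, -6.27) = (-0.4698, 3.7736, 0.7754)
Step 3: at (-0.4698, 3.7736, 0.7754), ∇J = (-1.3714, 4.7512, -5.259) → (-0.4698, 3.7736, 0.7754) − 0.02·(-1.3714, 4.7512, -5.259) = (-0.442372, 3.678576, 0.88058)
J(-0.442372, 3.678576, 0.88058) = 6.268755178896

6.268755178896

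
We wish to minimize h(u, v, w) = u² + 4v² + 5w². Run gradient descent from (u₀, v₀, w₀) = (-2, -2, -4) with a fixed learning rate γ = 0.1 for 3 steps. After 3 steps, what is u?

∇h = (2u, 8v, 10w)
(u₁, v₁, w₁) = (-2, -2, -4) − 0.1·(-4, -16, -40) = (-1.6, -0.4, 0)
(u₂, v₂, w₂) = (-1.6, -0.4, 0) − 0.1·(-3.2, -3.2, 0) = (-1.28, -0.08, 0)
(u₃, v₃, w₃) = (-1.28, -0.08, 0) − 0.1·(-2.56, -0.64, 0) = (-1.024, -0.016, 0)
u = -1.024

-1.024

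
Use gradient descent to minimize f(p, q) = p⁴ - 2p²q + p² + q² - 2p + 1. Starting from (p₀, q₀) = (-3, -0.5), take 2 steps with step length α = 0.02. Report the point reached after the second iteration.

∇f = (4p³ - 4pq + 2p - 2, -2p² + 2q)
Step 1: at (-3, -0.5), ∇f = (-122, -19) → (-3, -0.5) − 0.02·(-122, -19) = (-0.56, -0.12)
Step 2: at (-0.56, -0.12), ∇f = (-4.091264, -0.8672) → (-0.56, -0.12) − 0.02·(-4.091264, -0.8672) = (-0.47817472, -0.102656)

(-0.47817472, -0.102656)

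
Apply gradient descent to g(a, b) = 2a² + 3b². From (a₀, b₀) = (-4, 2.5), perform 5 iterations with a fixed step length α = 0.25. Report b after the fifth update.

∇g = (4a, 6b)
Step 1: at (-4, 2.5), ∇g = (-16, 15) → (-4, 2.5) − 0.25·(-16, 15) = (0, -1.25)
Step 2: at (0, -1.25), ∇g = (0, -7.5) → (0, -1.25) − 0.25·(0, -7.5) = (0, 0.625)
Step 3: at (0, 0.625), ∇g = (0, 3.75) → (0, 0.625) − 0.25·(0, 3.75) = (0, -0.3125)
Step 4: at (0, -0.3125), ∇g = (0, -1.875) → (0, -0.3125) − 0.25·(0, -1.875) = (0, 0.15625)
Step 5: at (0, 0.15625), ∇g = (0, 0.9375) → (0, 0.15625) − 0.25·(0, 0.9375) = (0, -0.078125)
b = -0.078125

-0.078125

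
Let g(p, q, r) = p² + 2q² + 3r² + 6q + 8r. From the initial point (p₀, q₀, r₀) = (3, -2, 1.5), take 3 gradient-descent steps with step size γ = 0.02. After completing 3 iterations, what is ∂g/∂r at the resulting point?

11.585024

∇g = (2p, 4q + 6, 6r + 8)
(p₁, q₁, r₁) = (3, -2, 1.5) − 0.02·(6, -2, 17) = (2.88, -1.96, 1.16)
(p₂, q₂, r₂) = (2.88, -1.96, 1.16) − 0.02·(5.76, -1.84, 14.96) = (2.7648, -1.9232, 0.8608)
(p₃, q₃, r₃) = (2.7648, -1.9232, 0.8608) − 0.02·(5.5296, -1.6928, 13.1648) = (2.654208, -1.889344, 0.597504)
∂g/∂r at (2.654208, -1.889344, 0.597504) = 11.585024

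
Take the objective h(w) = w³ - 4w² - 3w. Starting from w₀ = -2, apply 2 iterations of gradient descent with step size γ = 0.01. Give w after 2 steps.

h′(w) = 3w² - 8w - 3
w₁ = -2 − 0.01·25 = -2.25
w₂ = -2.25 − 0.01·30.1875 = -2.551875

-2.551875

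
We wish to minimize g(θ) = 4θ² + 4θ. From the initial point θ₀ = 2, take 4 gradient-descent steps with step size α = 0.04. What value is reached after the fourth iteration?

g′(θ) = 8θ + 4
θ₁ = 2 − 0.04·20 = 1.2
θ₂ = 1.2 − 0.04·13.6 = 0.656
θ₃ = 0.656 − 0.04·9.248 = 0.28608
θ₄ = 0.28608 − 0.04·6.28864 = 0.0345344

0.0345344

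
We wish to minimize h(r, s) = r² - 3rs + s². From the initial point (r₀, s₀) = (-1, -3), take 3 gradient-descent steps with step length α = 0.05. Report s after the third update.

∇h = (2r - 3s, -3r + 2s)
Step 1: at (-1, -3), ∇h = (7, -3) → (-1, -3) − 0.05·(7, -3) = (-1.35, -2.85)
Step 2: at (-1.35, -2.85), ∇h = (5.85, -1.65) → (-1.35, -2.85) − 0.05·(5.85, -1.65) = (-1.6425, -2.7675)
Step 3: at (-1.6425, -2.7675), ∇h = (5.0175, -0.6075) → (-1.6425, -2.7675) − 0.05·(5.0175, -0.6075) = (-1.893375, -2.737125)
s = -2.737125

-2.737125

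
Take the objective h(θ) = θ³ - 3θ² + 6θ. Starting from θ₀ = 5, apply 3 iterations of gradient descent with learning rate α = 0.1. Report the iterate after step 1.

-0.1

h′(θ) = 3θ² - 6θ + 6
θ₁ = 5 − 0.1·51 = -0.1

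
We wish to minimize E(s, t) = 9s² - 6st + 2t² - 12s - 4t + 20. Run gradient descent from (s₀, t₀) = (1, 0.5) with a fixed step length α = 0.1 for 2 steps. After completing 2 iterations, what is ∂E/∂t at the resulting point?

-6.12

∇E = (18s - 6t - 12, -6s + 4t - 4)
Step 1: at (1, 0.5), ∇E = (3, -8) → (1, 0.5) − 0.1·(3, -8) = (0.7, 1.3)
Step 2: at (0.7, 1.3), ∇E = (-7.2, -3) → (0.7, 1.3) − 0.1·(-7.2, -3) = (1.42, 1.6)
∂E/∂t at (1.42, 1.6) = -6.12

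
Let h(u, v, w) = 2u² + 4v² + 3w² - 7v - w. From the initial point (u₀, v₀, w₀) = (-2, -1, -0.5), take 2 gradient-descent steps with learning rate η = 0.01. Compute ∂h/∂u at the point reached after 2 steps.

∇h = (4u, 8v - 7, 6w - 1)
Step 1: at (-2, -1, -0.5), ∇h = (-8, -15, -4) → (-2, -1, -0.5) − 0.01·(-8, -15, -4) = (-1.92, -0.85, -0.46)
Step 2: at (-1.92, -0.85, -0.46), ∇h = (-7.68, -13.8, -3.76) → (-1.92, -0.85, -0.46) − 0.01·(-7.68, -13.8, -3.76) = (-1.8432, -0.712, -0.4224)
∂h/∂u at (-1.8432, -0.712, -0.4224) = -7.3728

-7.3728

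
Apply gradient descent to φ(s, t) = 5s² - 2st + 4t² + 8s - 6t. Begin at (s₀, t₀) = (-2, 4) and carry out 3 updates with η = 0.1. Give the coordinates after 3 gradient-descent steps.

(-0.64, 0.64)

∇φ = (10s - 2t + 8, -2s + 8t - 6)
Step 1: at (-2, 4), ∇φ = (-20, 30) → (-2, 4) − 0.1·(-20, 30) = (0, 1)
Step 2: at (0, 1), ∇φ = (6, 2) → (0, 1) − 0.1·(6, 2) = (-0.6, 0.8)
Step 3: at (-0.6, 0.8), ∇φ = (0.4, 1.6) → (-0.6, 0.8) − 0.1·(0.4, 1.6) = (-0.64, 0.64)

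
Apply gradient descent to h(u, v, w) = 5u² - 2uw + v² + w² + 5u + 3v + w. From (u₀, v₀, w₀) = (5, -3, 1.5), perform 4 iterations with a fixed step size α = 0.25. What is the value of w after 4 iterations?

-8.5

∇h = (10u - 2w + 5, 2v + 3, -2u + 2w + 1)
Step 1: at (5, -3, 1.5), ∇h = (52, -3, -6) → (5, -3, 1.5) − 0.25·(52, -3, -6) = (-8, -2.25, 3)
Step 2: at (-8, -2.25, 3), ∇h = (-81, -1.5, 23) → (-8, -2.25, 3) − 0.25·(-81, -1.5, 23) = (12.25, -1.875, -2.75)
Step 3: at (12.25, -1.875, -2.75), ∇h = (133, -0.75, -29) → (12.25, -1.875, -2.75) − 0.25·(133, -0.75, -29) = (-21, -1.6875, 4.5)
Step 4: at (-21, -1.6875, 4.5), ∇h = (-214, -0.375, 52) → (-21, -1.6875, 4.5) − 0.25·(-214, -0.375, 52) = (32.5, -1.59375, -8.5)
w = -8.5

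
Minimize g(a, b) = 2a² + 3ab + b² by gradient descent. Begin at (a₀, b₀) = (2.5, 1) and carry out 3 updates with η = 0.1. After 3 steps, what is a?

0.519

∇g = (4a + 3b, 3a + 2b)
(a₁, b₁) = (2.5, 1) − 0.1·(13, 9.5) = (1.2, 0.05)
(a₂, b₂) = (1.2, 0.05) − 0.1·(4.95, 3.7) = (0.705, -0.32)
(a₃, b₃) = (0.705, -0.32) − 0.1·(1.86, 1.475) = (0.519, -0.4675)
a = 0.519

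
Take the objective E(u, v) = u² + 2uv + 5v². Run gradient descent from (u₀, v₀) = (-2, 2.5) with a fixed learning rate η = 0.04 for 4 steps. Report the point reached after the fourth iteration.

(-1.8547456, 0.66909824)

∇E = (2u + 2v, 2u + 10v)
(u₁, v₁) = (-2, 2.5) − 0.04·(1, 21) = (-2.04, 1.66)
(u₂, v₂) = (-2.04, 1.66) − 0.04·(-0.76, 12.52) = (-2.0096, 1.1592)
(u₃, v₃) = (-2.0096, 1.1592) − 0.04·(-1.7008, 7.5728) = (-1.941568, 0.856288)
(u₄, v₄) = (-1.941568, 0.856288) − 0.04·(-2.17056, 4.679744) = (-1.8547456, 0.66909824)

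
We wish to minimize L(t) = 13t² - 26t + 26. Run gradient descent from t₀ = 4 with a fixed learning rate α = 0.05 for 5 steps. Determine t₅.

L′(t) = 26t - 26
t₁ = 4 − 0.05·78 = 0.1
t₂ = 0.1 − 0.05·(-23.4) = 1.27
t₃ = 1.27 − 0.05·7.02 = 0.919
t₄ = 0.919 − 0.05·(-2.106) = 1.0243
t₅ = 1.0243 − 0.05·0.6318 = 0.99271

0.99271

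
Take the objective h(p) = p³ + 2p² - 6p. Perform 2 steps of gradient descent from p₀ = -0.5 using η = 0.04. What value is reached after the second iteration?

0.058308

h′(p) = 3p² + 4p - 6
p₁ = -0.5 − 0.04·(-7.25) = -0.21
p₂ = -0.21 − 0.04·(-6.7077) = 0.058308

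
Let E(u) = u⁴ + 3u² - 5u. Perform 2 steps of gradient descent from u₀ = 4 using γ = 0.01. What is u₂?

1.146875

E′(u) = 4u³ + 6u - 5
u₁ = 4 − 0.01·275 = 1.25
u₂ = 1.25 − 0.01·10.3125 = 1.146875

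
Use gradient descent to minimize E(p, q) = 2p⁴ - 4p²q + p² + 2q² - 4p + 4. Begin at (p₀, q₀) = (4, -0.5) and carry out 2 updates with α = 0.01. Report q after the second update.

∇E = (8p³ - 8pq + 2p - 4, -4p² + 4q)
Step 1: at (4, -0.5), ∇E = (532, -66) → (4, -0.5) − 0.01·(532, -66) = (-1.32, 0.16)
Step 2: at (-1.32, 0.16), ∇E = (-23.350144, -6.3296) → (-1.32, 0.16) − 0.01·(-23.350144, -6.3296) = (-1.08649856, 0.223296)
q = 0.223296

0.223296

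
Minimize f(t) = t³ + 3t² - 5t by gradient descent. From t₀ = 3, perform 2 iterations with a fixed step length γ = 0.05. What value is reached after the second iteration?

f′(t) = 3t² + 6t - 5
Step 1: f′(3) = 40; t₁ = 3 − 0.05·40 = 1
Step 2: f′(1) = 4; t₂ = 1 − 0.05·4 = 0.8

0.8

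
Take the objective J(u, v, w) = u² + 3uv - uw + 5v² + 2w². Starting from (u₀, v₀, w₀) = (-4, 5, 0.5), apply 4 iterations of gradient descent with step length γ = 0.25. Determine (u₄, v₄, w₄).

(8.32421875, 31.34765625, -2.10546875)

∇J = (2u + 3v - w, 3u + 10v, -u + 4w)
(u₁, v₁, w₁) = (-4, 5, 0.5) − 0.25·(6.5, 38, 6) = (-5.625, -4.5, -1)
(u₂, v₂, w₂) = (-5.625, -4.5, -1) − 0.25·(-23.75, -61.875, 1.625) = (0.3125, 10.96875, -1.40625)
(u₃, v₃, w₃) = (0.3125, 10.96875, -1.40625) − 0.25·(34.9375, 110.625, -5.9375) = (-8.421875, -16.6875, 0.078125)
(u₄, v₄, w₄) = (-8.421875, -16.6875, 0.078125) − 0.25·(-66.984375, -192.140625, 8.734375) = (8.32421875, 31.34765625, -2.10546875)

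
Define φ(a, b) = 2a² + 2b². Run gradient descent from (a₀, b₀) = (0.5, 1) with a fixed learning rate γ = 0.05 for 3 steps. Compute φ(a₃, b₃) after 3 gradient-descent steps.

∇φ = (4a, 4b)
(a₁, b₁) = (0.5, 1) − 0.05·(2, 4) = (0.4, 0.8)
(a₂, b₂) = (0.4, 0.8) − 0.05·(1.6, 3.2) = (0.32, 0.64)
(a₃, b₃) = (0.32, 0.64) − 0.05·(1.28, 2.56) = (0.256, 0.512)
φ(0.256, 0.512) = 0.65536

0.65536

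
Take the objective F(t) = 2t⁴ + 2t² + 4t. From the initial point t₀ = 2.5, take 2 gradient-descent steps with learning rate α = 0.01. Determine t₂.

0.91618952

F′(t) = 8t³ + 4t + 4
Step 1: F′(2.5) = 139; t₁ = 2.5 − 0.01·139 = 1.11
Step 2: F′(1.11) = 19.381048; t₂ = 1.11 − 0.01·19.381048 = 0.91618952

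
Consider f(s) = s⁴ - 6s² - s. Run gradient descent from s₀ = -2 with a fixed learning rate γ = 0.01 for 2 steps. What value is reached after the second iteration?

-1.85048516

f′(s) = 4s³ - 12s - 1
s₁ = -2 − 0.01·(-9) = -1.91
s₂ = -1.91 − 0.01·(-5.951484) = -1.85048516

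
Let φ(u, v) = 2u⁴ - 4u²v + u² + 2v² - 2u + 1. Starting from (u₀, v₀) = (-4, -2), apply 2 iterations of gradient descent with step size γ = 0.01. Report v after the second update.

∇φ = (8u³ - 8uv + 2u - 2, -4u² + 4v)
(u₁, v₁) = (-4, -2) − 0.01·(-586, -72) = (1.86, -1.28)
(u₂, v₂) = (1.86, -1.28) − 0.01·(72.245248, -18.9584) = (1.13754752, -1.090416)
v = -1.090416

-1.090416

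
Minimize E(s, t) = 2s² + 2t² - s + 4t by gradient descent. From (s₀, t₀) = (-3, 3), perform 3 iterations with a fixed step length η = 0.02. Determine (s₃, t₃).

∇E = (4s - 1, 4t + 4)
Step 1: at (-3, 3), ∇E = (-13, 16) → (-3, 3) − 0.02·(-13, 16) = (-2.74, 2.68)
Step 2: at (-2.74, 2.68), ∇E = (-11.96, 14.72) → (-2.74, 2.68) − 0.02·(-11.96, 14.72) = (-2.5008, 2.3856)
Step 3: at (-2.5008, 2.3856), ∇E = (-11.0032, 13.5424) → (-2.5008, 2.3856) − 0.02·(-11.0032, 13.5424) = (-2.280736, 2.114752)

(-2.280736, 2.114752)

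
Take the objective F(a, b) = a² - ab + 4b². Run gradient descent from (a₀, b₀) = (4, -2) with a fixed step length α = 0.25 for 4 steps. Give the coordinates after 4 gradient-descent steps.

(0.796875, -2.9765625)

∇F = (2a - b, -a + 8b)
(a₁, b₁) = (4, -2) − 0.25·(10, -20) = (1.5, 3)
(a₂, b₂) = (1.5, 3) − 0.25·(0, 22.5) = (1.5, -2.625)
(a₃, b₃) = (1.5, -2.625) − 0.25·(5.625, -22.5) = (0.09375, 3)
(a₄, b₄) = (0.09375, 3) − 0.25·(-2.8125, 23.90625) = (0.796875, -2.9765625)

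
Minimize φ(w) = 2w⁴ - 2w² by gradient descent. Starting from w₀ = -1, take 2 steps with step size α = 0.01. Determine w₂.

φ′(w) = 8w³ - 4w
w₁ = -1 − 0.01·(-4) = -0.96
w₂ = -0.96 − 0.01·(-3.237888) = -0.92762112

-0.92762112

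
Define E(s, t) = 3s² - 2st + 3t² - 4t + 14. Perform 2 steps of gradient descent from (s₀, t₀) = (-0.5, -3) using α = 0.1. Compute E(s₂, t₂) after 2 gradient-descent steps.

∇E = (6s - 2t, -2s + 6t - 4)
(s₁, t₁) = (-0.5, -3) − 0.1·(3, -21) = (-0.8, -0.9)
(s₂, t₂) = (-0.8, -0.9) − 0.1·(-3, -7.8) = (-0.5, -0.12)
E(-0.5, -0.12) = 15.1532

15.1532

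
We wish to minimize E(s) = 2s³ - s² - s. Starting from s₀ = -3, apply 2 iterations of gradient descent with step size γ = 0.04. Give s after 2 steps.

E′(s) = 6s² - 2s - 1
Step 1: E′(-3) = 59; s₁ = -3 − 0.04·59 = -5.36
Step 2: E′(-5.36) = 182.0976; s₂ = -5.36 − 0.04·182.0976 = -12.643904

-12.643904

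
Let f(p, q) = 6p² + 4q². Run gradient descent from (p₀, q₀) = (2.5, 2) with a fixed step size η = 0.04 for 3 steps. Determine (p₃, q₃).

(0.35152, 0.628864)

∇f = (12p, 8q)
(p₁, q₁) = (2.5, 2) − 0.04·(30, 16) = (1.3, 1.36)
(p₂, q₂) = (1.3, 1.36) − 0.04·(15.6, 10.88) = (0.676, 0.9248)
(p₃, q₃) = (0.676, 0.9248) − 0.04·(8.112, 7.3984) = (0.35152, 0.628864)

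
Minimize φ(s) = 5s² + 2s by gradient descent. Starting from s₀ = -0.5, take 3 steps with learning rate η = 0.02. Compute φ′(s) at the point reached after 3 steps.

-1.536

φ′(s) = 10s + 2
Step 1: φ′(-0.5) = -3; s₁ = -0.5 − 0.02·(-3) = -0.44
Step 2: φ′(-0.44) = -2.4; s₂ = -0.44 − 0.02·(-2.4) = -0.392
Step 3: φ′(-0.392) = -1.92; s₃ = -0.392 − 0.02·(-1.92) = -0.3536
φ′(s) at (-0.3536) = -1.536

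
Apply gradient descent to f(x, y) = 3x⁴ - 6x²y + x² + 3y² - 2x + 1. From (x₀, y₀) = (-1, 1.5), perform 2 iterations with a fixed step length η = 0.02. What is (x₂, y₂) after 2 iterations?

(-1.04785664, 1.396992)

∇f = (12x³ - 12xy + 2x - 2, -6x² + 6y)
Step 1: at (-1, 1.5), ∇f = (2, 3) → (-1, 1.5) − 0.02·(2, 3) = (-1.04, 1.44)
Step 2: at (-1.04, 1.44), ∇f = (0.392832, 2.1504) → (-1.04, 1.44) − 0.02·(0.392832, 2.1504) = (-1.04785664, 1.396992)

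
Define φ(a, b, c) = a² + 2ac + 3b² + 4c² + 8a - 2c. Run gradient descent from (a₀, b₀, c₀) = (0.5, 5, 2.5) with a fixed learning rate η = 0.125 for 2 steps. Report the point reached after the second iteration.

∇φ = (2a + 2c + 8, 6b, 2a + 8c - 2)
Step 1: at (0.5, 5, 2.5), ∇φ = (14, 30, 19) → (0.5, 5, 2.5) − 0.125·(14, 30, 19) = (-1.25, 1.25, 0.125)
Step 2: at (-1.25, 1.25, 0.125), ∇φ = (5.75, 7.5, -3.5) → (-1.25, 1.25, 0.125) − 0.125·(5.75, 7.5, -3.5) = (-1.96875, 0.3125, 0.5625)

(-1.96875, 0.3125, 0.5625)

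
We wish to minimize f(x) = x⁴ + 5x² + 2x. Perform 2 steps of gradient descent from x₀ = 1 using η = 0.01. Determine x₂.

0.71229184

f′(x) = 4x³ + 10x + 2
Step 1: f′(1) = 16; x₁ = 1 − 0.01·16 = 0.84
Step 2: f′(0.84) = 12.770816; x₂ = 0.84 − 0.01·12.770816 = 0.71229184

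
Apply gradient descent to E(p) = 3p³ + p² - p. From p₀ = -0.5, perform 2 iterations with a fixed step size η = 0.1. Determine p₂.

E′(p) = 9p² + 2p - 1
Step 1: E′(-0.5) = 0.25; p₁ = -0.5 − 0.1·0.25 = -0.525
Step 2: E′(-0.525) = 0.430625; p₂ = -0.525 − 0.1·0.430625 = -0.5680625

-0.5680625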